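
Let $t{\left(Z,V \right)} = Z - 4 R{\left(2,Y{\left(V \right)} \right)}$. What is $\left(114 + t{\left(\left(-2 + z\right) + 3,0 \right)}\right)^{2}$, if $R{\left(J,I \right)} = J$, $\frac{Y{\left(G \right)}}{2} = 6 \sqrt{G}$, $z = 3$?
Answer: $12100$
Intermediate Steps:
$Y{\left(G \right)} = 12 \sqrt{G}$ ($Y{\left(G \right)} = 2 \cdot 6 \sqrt{G} = 12 \sqrt{G}$)
$t{\left(Z,V \right)} = -8 + Z$ ($t{\left(Z,V \right)} = Z - 8 = -8 + Z$)
$\left(114 + t{\left(\left(-2 + z\right) + 3,0 \right)}\right)^{2} = \left(114 + \left(-8 + \left(\left(-2 + 3\right) + 3\right)\right)\right)^{2} = \left(114 + \left(-8 + \left(1 + 3\right)\right)\right)^{2} = \left(114 + \left(-8 + 4\right)\right)^{2} = \left(114 - 4\right)^{2} = 110^{2} = 12100$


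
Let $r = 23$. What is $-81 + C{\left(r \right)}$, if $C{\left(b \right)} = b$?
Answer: $-58$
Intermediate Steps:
$-81 + C{\left(r \right)} = -81 + 23 = -58$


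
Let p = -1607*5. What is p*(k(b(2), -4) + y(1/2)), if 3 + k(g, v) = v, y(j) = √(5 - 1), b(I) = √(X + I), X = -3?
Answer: 40175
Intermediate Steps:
b(I) = √(-3 + I)
y(j) = 2 (y(j) = √4 = 2)
k(g, v) = -3 + v
p = -8035
p*(k(b(2), -4) + y(1/2)) = -8035*((-3 - 4) + 2) = -8035*(-7 + 2) = -8035*(-5) = 40175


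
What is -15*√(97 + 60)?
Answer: -15*√157 ≈ -187.95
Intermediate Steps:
-15*√(97 + 60) = -15*√157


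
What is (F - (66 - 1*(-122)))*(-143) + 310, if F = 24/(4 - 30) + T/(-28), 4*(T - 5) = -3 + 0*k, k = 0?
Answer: 3062943/112 ≈ 27348.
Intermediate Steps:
T = 17/4 (T = 5 + (-3 + 0*0)/4 = 5 + (-3 + 0)/4 = 5 + (¼)*(-3) = 5 - ¾ = 17/4 ≈ 4.2500)
F = -1565/1456 (F = 24/(4 - 30) + (17/4)/(-28) = 24/(-26) + (17/4)*(-1/28) = 24*(-1/26) - 17/112 = -12/13 - 17/112 = -1565/1456 ≈ -1.0749)
(F - (66 - 1*(-122)))*(-143) + 310 = (-1565/1456 - (66 - 1*(-122)))*(-143) + 310 = (-1565/1456 - (66 + 122))*(-143) + 310 = (-1565/1456 - 1*188)*(-143) + 310 = (-1565/1456 - 188)*(-143) + 310 = -275293/1456*(-143) + 310 = 3028223/112 + 310 = 3062943/112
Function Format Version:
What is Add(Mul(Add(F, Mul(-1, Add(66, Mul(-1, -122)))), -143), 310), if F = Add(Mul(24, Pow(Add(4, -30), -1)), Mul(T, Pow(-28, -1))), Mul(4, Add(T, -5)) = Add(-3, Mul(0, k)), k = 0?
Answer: Rational(3062943, 112) ≈ 27348.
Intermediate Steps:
T = Rational(17, 4) (T = Add(5, Mul(Rational(1, 4), Add(-3, Mul(0, 0)))) = Add(5, Mul(Rational(1, 4), Add(-3, 0))) = Add(5, Mul(Rational(1, 4), -3)) = Add(5, Rational(-3, 4)) = Rational(17, 4) ≈ 4.2500)
F = Rational(-1565, 1456) (F = Add(Mul(24, Pow(Add(4, -30), -1)), Mul(Rational(17, 4), Pow(-28, -1))) = Add(Mul(24, Pow(-26, -1)), Mul(Rational(17, 4), Rational(-1, 28))) = Add(Mul(24, Rational(-1, 26)), Rational(-17, 112)) = Add(Rational(-12, 13), Rational(-17, 112)) = Rational(-1565, 1456) ≈ -1.0749)
Add(Mul(Add(F, Mul(-1, Add(66, Mul(-1, -122)))), -143), 310) = Add(Mul(Add(Rational(-1565, 1456), Mul(-1, Add(66, Mul(-1, -122)))), -143), 310) = Add(Mul(Add(Rational(-1565, 1456), Mul(-1, Add(66, 122))), -143), 310) = Add(Mul(Add(Rational(-1565, 1456), Mul(-1, 188)), -143), 310) = Add(Mul(Add(Rational(-1565, 1456), -188), -143), 310) = Add(Mul(Rational(-275293, 1456), -143), 310) = Add(Rational(3028223, 112), 310) = Rational(3062943, 112)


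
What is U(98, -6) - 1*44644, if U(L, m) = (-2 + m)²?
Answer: -44580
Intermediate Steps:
U(98, -6) - 1*44644 = (-2 - 6)² - 1*44644 = (-8)² - 44644 = 64 - 44644 = -44580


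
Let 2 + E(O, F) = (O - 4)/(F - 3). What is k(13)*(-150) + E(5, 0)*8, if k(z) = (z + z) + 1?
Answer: -12206/3 ≈ -4068.7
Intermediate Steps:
k(z) = 1 + 2*z (k(z) = 2*z + 1 = 1 + 2*z)
E(O, F) = -2 + (-4 + O)/(-3 + F) (E(O, F) = -2 + (O - 4)/(F - 3) = -2 + (-4 + O)/(-3 + F))
k(13)*(-150) + E(5, 0)*8 = (1 + 2*13)*(-150) + ((2 + 5 - 2*0)/(-3 + 0))*8 = (1 + 26)*(-150) + ((2 + 5 + 0)/(-3))*8 = 27*(-150) - 1/3*7*8 = -4050 - 7/3*8 = -4050 - 56/3 = -12206/3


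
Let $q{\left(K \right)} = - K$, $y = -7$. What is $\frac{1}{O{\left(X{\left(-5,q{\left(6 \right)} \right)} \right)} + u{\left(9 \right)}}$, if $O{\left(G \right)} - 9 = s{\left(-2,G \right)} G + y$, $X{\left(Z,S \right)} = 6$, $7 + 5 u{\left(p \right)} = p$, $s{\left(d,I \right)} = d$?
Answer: $- \frac{5}{48} \approx -0.10417$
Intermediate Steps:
$u{\left(p \right)} = - \frac{7}{5} + \frac{p}{5}$
$O{\left(G \right)} = 2 - 2 G$ ($O{\left(G \right)} = 9 - \left(7 + 2 G\right) = 2 - 2 G$)
$\frac{1}{O{\left(X{\left(-5,q{\left(6 \right)} \right)} \right)} + u{\left(9 \right)}} = \frac{1}{\left(2 - 12\right) + \left(- \frac{7}{5} + \frac{1}{5} \cdot 9\right)} = \frac{1}{\left(2 - 12\right) + \left(- \frac{7}{5} + \frac{9}{5}\right)} = \frac{1}{-10 + \frac{2}{5}} = \frac{1}{- \frac{48}{5}} = - \frac{5}{48}$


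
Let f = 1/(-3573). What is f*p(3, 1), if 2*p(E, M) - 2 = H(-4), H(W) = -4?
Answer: 1/3573 ≈ 0.00027988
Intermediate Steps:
p(E, M) = -1 (p(E, M) = 1 + (½)*(-4) = 1 - 2 = -1)
f = -1/3573 ≈ -0.00027988
f*p(3, 1) = -1/3573*(-1) = 1/3573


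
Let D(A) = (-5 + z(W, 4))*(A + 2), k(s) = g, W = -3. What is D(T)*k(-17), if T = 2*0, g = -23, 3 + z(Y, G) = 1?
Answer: 322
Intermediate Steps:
z(Y, G) = -2 (z(Y, G) = -3 + 1 = -2)
k(s) = -23
T = 0
D(A) = -14 - 7*A (D(A) = (-5 - 2)*(A + 2) = -7*(2 + A) = -14 - 7*A)
D(T)*k(-17) = (-14 - 7*0)*(-23) = (-14 + 0)*(-23) = -14*(-23) = 322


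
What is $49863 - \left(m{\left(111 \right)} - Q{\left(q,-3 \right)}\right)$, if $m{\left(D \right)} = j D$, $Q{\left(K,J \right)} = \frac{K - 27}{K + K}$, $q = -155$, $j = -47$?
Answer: $\frac{8537491}{155} \approx 55081.0$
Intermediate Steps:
$Q{\left(K,J \right)} = \frac{-27 + K}{2 K}$
$m{\left(D \right)} = - 47 D$
$49863 - \left(m{\left(111 \right)} - Q{\left(q,-3 \right)}\right) = 49863 - \left(\left(-47\right) 111 - \frac{-27 - 155}{2 \left(-155\right)}\right) = 49863 - \left(-5217 - \frac{1}{2} \left(- \frac{1}{155}\right) \left(-182\right)\right) = 49863 - \left(-5217 - \frac{91}{155}\right) = 49863 - - \frac{808726}{155} = 49863 + \frac{808726}{155} = \frac{8537491}{155}$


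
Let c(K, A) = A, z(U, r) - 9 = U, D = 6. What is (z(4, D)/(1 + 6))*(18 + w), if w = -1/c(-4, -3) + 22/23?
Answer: 17303/483 ≈ 35.824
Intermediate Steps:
z(U, r) = 9 + U
w = 89/69 (w = -1/(-3) + 22/23 = -1*(-⅓) + 22*(1/23) = ⅓ + 22/23 = 89/69 ≈ 1.2899)
(z(4, D)/(1 + 6))*(18 + w) = ((9 + 4)/(1 + 6))*(18 + 89/69) = (13/7)*(1331/69) = 17303/483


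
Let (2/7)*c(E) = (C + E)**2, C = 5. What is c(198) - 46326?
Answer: 195811/2 ≈ 97906.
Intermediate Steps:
c(E) = 7*(5 + E)**2/2
c(198) - 46326 = 7*(5 + 198)**2/2 - 46326 = (7/2)*203**2 - 46326 = (7/2)*41209 - 46326 = 288463/2 - 46326 = 195811/2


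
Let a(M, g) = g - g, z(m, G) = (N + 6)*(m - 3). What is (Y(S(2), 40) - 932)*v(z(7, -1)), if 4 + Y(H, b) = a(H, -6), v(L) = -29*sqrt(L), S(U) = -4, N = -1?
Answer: 54288*sqrt(5) ≈ 1.2139e+5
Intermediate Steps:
z(m, G) = -15 + 5*m (z(m, G) = (-1 + 6)*(m - 3) = 5*(-3 + m) = -15 + 5*m)
a(M, g) = 0
Y(H, b) = -4 (Y(H, b) = -4 + 0 = -4)
(Y(S(2), 40) - 932)*v(z(7, -1)) = (-4 - 932)*(-29*sqrt(-15 + 5*7)) = -(-27144)*sqrt(-15 + 35) = -(-27144)*sqrt(20) = -(-27144)*2*sqrt(5) = -(-54288)*sqrt(5) = 54288*sqrt(5)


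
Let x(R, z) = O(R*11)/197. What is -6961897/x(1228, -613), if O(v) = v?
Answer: -1371493709/13508 ≈ -1.0153e+5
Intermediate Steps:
x(R, z) = 11*R/197 (x(R, z) = (R*11)/197 = (11*R)*(1/197) = 11*R/197)
-6961897/x(1228, -613) = -6961897/((11/197)*1228) = -6961897/13508/197 = -6961897*197/13508 = -1371493709/13508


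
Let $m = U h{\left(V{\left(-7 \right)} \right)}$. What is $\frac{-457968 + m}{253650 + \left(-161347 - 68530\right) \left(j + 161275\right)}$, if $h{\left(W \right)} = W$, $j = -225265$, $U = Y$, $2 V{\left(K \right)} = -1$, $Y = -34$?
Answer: $- \frac{457951}{14710082880} \approx -3.1132 \cdot 10^{-5}$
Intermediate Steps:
$V{\left(K \right)} = - \frac{1}{2}$ ($V{\left(K \right)} = \frac{1}{2} \left(-1\right) = - \frac{1}{2}$)
$U = -34$
$m = 17$ ($m = \left(-34\right) \left(- \frac{1}{2}\right) = 17$)
$\frac{-457968 + m}{253650 + \left(-161347 - 68530\right) \left(j + 161275\right)} = \frac{-457968 + 17}{253650 + \left(-161347 - 68530\right) \left(-225265 + 161275\right)} = - \frac{457951}{253650 - -14709829230} = - \frac{457951}{253650 + 14709829230} = - \frac{457951}{14710082880}$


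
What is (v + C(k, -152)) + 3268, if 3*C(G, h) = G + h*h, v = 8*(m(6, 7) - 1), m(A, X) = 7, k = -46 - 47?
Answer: 32959/3 ≈ 10986.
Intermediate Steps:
k = -93
v = 48 (v = 8*(7 - 1) = 8*6 = 48)
C(G, h) = G/3 + h²/3 (C(G, h) = (G + h*h)/3 = (G + h²)/3 = G/3 + h²/3)
(v + C(k, -152)) + 3268 = (48 + ((⅓)*(-93) + (⅓)*(-152)²)) + 3268 = (48 + (-31 + (⅓)*23104)) + 3268 = (48 + (-31 + 23104/3)) + 3268 = (48 + 23011/3) + 3268 = 23155/3 + 3268 = 32959/3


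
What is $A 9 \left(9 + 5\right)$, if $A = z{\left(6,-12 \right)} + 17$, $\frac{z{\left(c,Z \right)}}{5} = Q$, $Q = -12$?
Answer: $-5418$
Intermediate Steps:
$z{\left(c,Z \right)} = -60$ ($z{\left(c,Z \right)} = 5 \left(-12\right) = -60$)
$A = -43$ ($A = -60 + 17 = -43$)
$A 9 \left(9 + 5\right) = - 43 \cdot 9 \left(9 + 5\right) = - 43 \cdot 9 \cdot 14 = \left(-43\right) 126 = -5418$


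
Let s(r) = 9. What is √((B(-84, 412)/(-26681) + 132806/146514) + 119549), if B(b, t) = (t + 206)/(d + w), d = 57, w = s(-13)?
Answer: √55263333033628400409763155/21500270187 ≈ 345.76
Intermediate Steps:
w = 9
B(b, t) = 103/33 + t/66 (B(b, t) = (t + 206)/(57 + 9) = (206 + t)/66 = (206 + t)*(1/66) = 103/33 + t/66)
√((B(-84, 412)/(-26681) + 132806/146514) + 119549) = √(((103/33 + (1/66)*412)/(-26681) + 132806/146514) + 119549) = √(((103/33 + 206/33)*(-1/26681) + 132806*(1/146514)) + 119549) = √(((103/11)*(-1/26681) + 66403/73257) + 119549) = √((-103/293491 + 66403/73257) + 119549) = √(19481137402/21500270187 + 119549) = √(2570355281723065/21500270187) = √55263333033628400409763155/21500270187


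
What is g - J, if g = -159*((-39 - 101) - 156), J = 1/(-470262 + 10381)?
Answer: 21643839385/459881 ≈ 47064.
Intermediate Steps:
J = -1/459881 (J = 1/(-459881) = -1/459881 ≈ -2.1745e-6)
g = 47064 (g = -159*(-140 - 156) = -159*(-296) = 47064)
g - J = 47064 - 1*(-1/459881) = 47064 + 1/459881 = 21643839385/459881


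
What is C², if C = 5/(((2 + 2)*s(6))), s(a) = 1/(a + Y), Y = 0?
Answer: 225/4 ≈ 56.250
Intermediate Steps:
s(a) = 1/a (s(a) = 1/(a + 0) = 1/a)
C = 15/2 (C = 5/(((2 + 2)/6)) = 5/((4*(⅙))) = 5/(⅔) = 5*(3/2) = 15/2 ≈ 7.5000)
C² = (15/2)² = 225/4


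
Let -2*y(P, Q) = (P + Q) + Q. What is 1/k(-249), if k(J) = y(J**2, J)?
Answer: -2/61503 ≈ -3.2519e-5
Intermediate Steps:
y(P, Q) = -Q - P/2 (y(P, Q) = -((P + Q) + Q)/2 = -(P + 2*Q)/2 = -Q - P/2)
k(J) = -J - J**2/2
1/k(-249) = 1/((1/2)*(-249)*(-2 - 1*(-249))) = 1/((1/2)*(-249)*(-2 + 249)) = 1/((1/2)*(-249)*247) = 1/(-61503/2) = -2/61503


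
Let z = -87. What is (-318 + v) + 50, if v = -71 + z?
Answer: -426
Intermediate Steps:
v = -158 (v = -71 - 87 = -158)
(-318 + v) + 50 = (-318 - 158) + 50 = -476 + 50 = -426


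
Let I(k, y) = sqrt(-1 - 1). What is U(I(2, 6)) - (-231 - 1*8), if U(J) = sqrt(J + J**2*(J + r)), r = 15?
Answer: 239 + 2**(1/4)*sqrt(-I - 15*sqrt(2)) ≈ 239.13 - 5.4787*I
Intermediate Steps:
I(k, y) = I*sqrt(2) (I(k, y) = sqrt(-2) = I*sqrt(2))
U(J) = sqrt(J + J**2*(15 + J)) (U(J) = sqrt(J + J**2*(J + 15)) = sqrt(J + J**2*(15 + J)))
U(I(2, 6)) - (-231 - 1*8) = sqrt((I*sqrt(2))*(1 + (I*sqrt(2))**2 + 15*(I*sqrt(2)))) - (-231 - 1*8) = sqrt((I*sqrt(2))*(1 - 2 + 15*I*sqrt(2))) - (-231 - 8) = sqrt((I*sqrt(2))*(-1 + 15*I*sqrt(2))) - 1*(-239) = sqrt(I*sqrt(2)*(-1 + 15*I*sqrt(2))) + 239 = 2**(1/4)*sqrt(I*(-1 + 15*I*sqrt(2))) + 239 = 239 + 2**(1/4)*sqrt(I*(-1 + 15*I*sqrt(2)))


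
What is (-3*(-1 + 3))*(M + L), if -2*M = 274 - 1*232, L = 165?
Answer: -864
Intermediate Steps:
M = -21 (M = -(274 - 1*232)/2 = -(274 - 232)/2 = -1/2*42 = -21)
(-3*(-1 + 3))*(M + L) = (-3*(-1 + 3))*(-21 + 165) = -3*2*144 = -6*144 = -864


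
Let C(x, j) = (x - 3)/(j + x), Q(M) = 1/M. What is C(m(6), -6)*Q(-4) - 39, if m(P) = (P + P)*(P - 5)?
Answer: -315/8 ≈ -39.375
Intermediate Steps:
Q(M) = 1/M
m(P) = 2*P*(-5 + P) (m(P) = (2*P)*(-5 + P) = 2*P*(-5 + P))
C(x, j) = (-3 + x)/(j + x)
C(m(6), -6)*Q(-4) - 39 = ((-3 + 2*6*(-5 + 6))/(-6 + 2*6*(-5 + 6)))/(-4) - 39 = ((-3 + 2*6*1)/(-6 + 2*6*1))*(-1/4) - 39 = ((-3 + 12)/(-6 + 12))*(-1/4) - 39 = (9/6)*(-1/4) - 39 = ((1/6)*9)*(-1/4) - 39 = (3/2)*(-1/4) - 39 = -3/8 - 39 = -315/8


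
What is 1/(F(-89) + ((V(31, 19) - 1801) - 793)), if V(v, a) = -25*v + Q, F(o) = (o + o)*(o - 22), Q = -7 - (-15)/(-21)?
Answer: 7/114669 ≈ 6.1045e-5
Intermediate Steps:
Q = -54/7 (Q = -7 - (-15)*(-1)/21 = -7 - 1*5/7 = -7 - 5/7 = -54/7 ≈ -7.7143)
F(o) = 2*o*(-22 + o) (F(o) = (2*o)*(-22 + o) = 2*o*(-22 + o))
V(v, a) = -54/7 - 25*v (V(v, a) = -25*v - 54/7 = -54/7 - 25*v)
1/(F(-89) + ((V(31, 19) - 1801) - 793)) = 1/(2*(-89)*(-22 - 89) + (((-54/7 - 25*31) - 1801) - 793)) = 1/(2*(-89)*(-111) + (((-54/7 - 775) - 1801) - 793)) = 1/(19758 + ((-5479/7 - 1801) - 793)) = 1/(19758 + (-18086/7 - 793)) = 1/(19758 - 23637/7) = 1/(114669/7) = 7/114669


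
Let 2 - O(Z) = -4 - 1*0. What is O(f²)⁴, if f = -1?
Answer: 1296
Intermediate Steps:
O(Z) = 6 (O(Z) = 2 - (-4 - 1*0) = 2 - (-4 + 0) = 2 - 1*(-4) = 2 + 4 = 6)
O(f²)⁴ = 6⁴ = 1296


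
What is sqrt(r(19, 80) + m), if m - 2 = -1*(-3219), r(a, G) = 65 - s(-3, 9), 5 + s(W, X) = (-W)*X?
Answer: 8*sqrt(51) ≈ 57.131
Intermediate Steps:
s(W, X) = -5 - W*X (s(W, X) = -5 + (-W)*X = -5 - W*X)
r(a, G) = 43 (r(a, G) = 65 - (-5 - 1*(-3)*9) = 65 - (-5 + 27) = 65 - 1*22 = 65 - 22 = 43)
m = 3221 (m = 2 - 1*(-3219) = 2 + 3219 = 3221)
sqrt(r(19, 80) + m) = sqrt(43 + 3221) = sqrt(3264) = 8*sqrt(51)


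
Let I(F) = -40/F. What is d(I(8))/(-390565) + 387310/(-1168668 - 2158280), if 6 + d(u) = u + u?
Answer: -75608249491/649694722810 ≈ -0.11638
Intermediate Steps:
d(u) = -6 + 2*u (d(u) = -6 + (u + u) = -6 + 2*u)
d(I(8))/(-390565) + 387310/(-1168668 - 2158280) = (-6 + 2*(-40/8))/(-390565) + 387310/(-1168668 - 2158280) = (-6 + 2*(-40*⅛))*(-1/390565) + 387310/(-3326948) = (-6 + 2*(-5))*(-1/390565) + 387310*(-1/3326948) = (-6 - 10)*(-1/390565) - 193655/1663474 = -16*(-1/390565) - 193655/1663474 = 16/390565 - 193655/1663474 = -75608249491/649694722810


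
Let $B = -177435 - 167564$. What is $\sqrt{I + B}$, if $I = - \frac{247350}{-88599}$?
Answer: $\frac{i \sqrt{300905033511061}}{29533} \approx 587.36 i$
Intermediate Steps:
$I = \frac{82450}{29533}$ ($I = \left(-247350\right) \left(- \frac{1}{88599}\right) = \frac{82450}{29533} \approx 2.7918$)
$B = -344999$ ($B = -177435 - 167564 = -344999$)
$\sqrt{I + B} = \sqrt{\frac{82450}{29533} - 344999} = \sqrt{- \frac{10188773017}{29533}} = \frac{i \sqrt{300905033511061}}{29533}$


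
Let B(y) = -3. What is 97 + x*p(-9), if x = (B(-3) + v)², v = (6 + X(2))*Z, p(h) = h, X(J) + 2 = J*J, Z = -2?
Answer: -3152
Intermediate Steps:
X(J) = -2 + J² (X(J) = -2 + J*J = -2 + J²)
v = -16 (v = (6 + (-2 + 2²))*(-2) = (6 + (-2 + 4))*(-2) = (6 + 2)*(-2) = 8*(-2) = -16)
x = 361 (x = (-3 - 16)² = (-19)² = 361)
97 + x*p(-9) = 97 + 361*(-9) = 97 - 3249 = -3152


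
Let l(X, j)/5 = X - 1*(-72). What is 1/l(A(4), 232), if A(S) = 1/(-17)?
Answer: 17/6115 ≈ 0.0027801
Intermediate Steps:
A(S) = -1/17 (A(S) = 1*(-1/17) = -1/17)
l(X, j) = 360 + 5*X (l(X, j) = 5*(X - 1*(-72)) = 5*(X + 72) = 5*(72 + X) = 360 + 5*X)
1/l(A(4), 232) = 1/(360 + 5*(-1/17)) = 1/(360 - 5/17) = 1/(6115/17) = 17/6115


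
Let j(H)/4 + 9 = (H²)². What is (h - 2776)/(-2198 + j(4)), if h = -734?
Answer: 351/121 ≈ 2.9008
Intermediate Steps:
j(H) = -36 + 4*H⁴ (j(H) = -36 + 4*(H²)² = -36 + 4*H⁴)
(h - 2776)/(-2198 + j(4)) = (-734 - 2776)/(-2198 + (-36 + 4*4⁴)) = -3510/(-2198 + (-36 + 4*256)) = -3510/(-2198 + (-36 + 1024)) = -3510/(-2198 + 988) = -3510/(-1210) = -3510*(-1/1210) = 351/121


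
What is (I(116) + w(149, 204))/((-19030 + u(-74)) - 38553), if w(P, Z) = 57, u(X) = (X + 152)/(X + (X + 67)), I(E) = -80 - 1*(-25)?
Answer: -54/1554767 ≈ -3.4732e-5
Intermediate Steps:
I(E) = -55 (I(E) = -80 + 25 = -55)
u(X) = (152 + X)/(67 + 2*X) (u(X) = (152 + X)/(X + (67 + X)) = (152 + X)/(67 + 2*X))
(I(116) + w(149, 204))/((-19030 + u(-74)) - 38553) = (-55 + 57)/((-19030 + (152 - 74)/(67 + 2*(-74))) - 38553) = 2/((-19030 + 78/(67 - 148)) - 38553) = 2/((-19030 + 78/(-81)) - 38553) = 2/((-19030 - 1/81*78) - 38553) = 2/((-19030 - 26/27) - 38553) = 2/(-513836/27 - 38553) = 2/(-1554767/27) = 2*(-27/1554767) = -54/1554767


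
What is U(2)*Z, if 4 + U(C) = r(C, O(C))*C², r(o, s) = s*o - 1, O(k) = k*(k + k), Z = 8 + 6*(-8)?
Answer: -2240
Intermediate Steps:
Z = -40 (Z = 8 - 48 = -40)
O(k) = 2*k² (O(k) = k*(2*k) = 2*k²)
r(o, s) = -1 + o*s (r(o, s) = o*s - 1 = -1 + o*s)
U(C) = -4 + C²*(-1 + 2*C³) (U(C) = -4 + (-1 + C*(2*C²))*C² = -4 + (-1 + 2*C³)*C² = -4 + C²*(-1 + 2*C³))
U(2)*Z = (-4 - 1*2² + 2*2⁵)*(-40) = (-4 - 1*4 + 2*32)*(-40) = (-4 - 4 + 64)*(-40) = 56*(-40) = -2240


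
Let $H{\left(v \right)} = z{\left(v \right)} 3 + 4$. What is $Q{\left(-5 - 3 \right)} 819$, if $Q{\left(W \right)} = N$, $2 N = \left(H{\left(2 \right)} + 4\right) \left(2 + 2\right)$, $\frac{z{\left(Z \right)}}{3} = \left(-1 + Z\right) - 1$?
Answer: $13104$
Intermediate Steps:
$z{\left(Z \right)} = -6 + 3 Z$ ($z{\left(Z \right)} = 3 \left(\left(-1 + Z\right) - 1\right) = 3 \left(-2 + Z\right) = -6 + 3 Z$)
$H{\left(v \right)} = -14 + 9 v$ ($H{\left(v \right)} = \left(-6 + 3 v\right) 3 + 4 = \left(-18 + 9 v\right) + 4 = -14 + 9 v$)
$N = 16$ ($N = \frac{\left(\left(-14 + 9 \cdot 2\right) + 4\right) \left(2 + 2\right)}{2} = \frac{\left(\left(-14 + 18\right) + 4\right) 4}{2} = \frac{\left(4 + 4\right) 4}{2} = \frac{8 \cdot 4}{2} = \frac{1}{2} \cdot 32 = 16$)
$Q{\left(W \right)} = 16$
$Q{\left(-5 - 3 \right)} 819 = 16 \cdot 819 = 13104$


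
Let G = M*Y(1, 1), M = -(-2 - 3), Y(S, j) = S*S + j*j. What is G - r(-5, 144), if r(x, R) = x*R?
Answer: 730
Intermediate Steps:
Y(S, j) = S**2 + j**2
M = 5 (M = -1*(-5) = 5)
r(x, R) = R*x
G = 10 (G = 5*(1**2 + 1**2) = 5*(1 + 1) = 5*2 = 10)
G - r(-5, 144) = 10 - 144*(-5) = 10 - 1*(-720) = 10 + 720 = 730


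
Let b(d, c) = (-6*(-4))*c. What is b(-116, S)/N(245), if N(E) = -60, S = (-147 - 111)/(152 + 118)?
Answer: 86/225 ≈ 0.38222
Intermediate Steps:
S = -43/45 (S = -258/270 = -258*1/270 = -43/45 ≈ -0.95556)
b(d, c) = 24*c
b(-116, S)/N(245) = (24*(-43/45))/(-60) = -344/15*(-1/60) = 86/225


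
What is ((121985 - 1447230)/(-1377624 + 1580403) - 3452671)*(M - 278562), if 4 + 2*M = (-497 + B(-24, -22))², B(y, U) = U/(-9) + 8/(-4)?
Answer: 8806033814572768639/16425099 ≈ 5.3613e+11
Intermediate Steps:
B(y, U) = -2 - U/9 (B(y, U) = U*(-⅑) + 8*(-¼) = -U/9 - 2 = -2 - U/9)
M = 19971637/162 (M = -2 + (-497 + (-2 - ⅑*(-22)))²/2 = -2 + (-497 + (-2 + 22/9))²/2 = -2 + (-497 + 4/9)²/2 = -2 + (-4469/9)²/2 = -2 + (½)*(19971961/81) = -2 + 19971961/162 = 19971637/162 ≈ 1.2328e+5)
((121985 - 1447230)/(-1377624 + 1580403) - 3452671)*(M - 278562) = ((121985 - 1447230)/(-1377624 + 1580403) - 3452671)*(19971637/162 - 278562) = (-1325245/202779 - 3452671)*(-25155407/162) = -700130497954/202779*(-25155407/162) = 8806033814572768639/16425099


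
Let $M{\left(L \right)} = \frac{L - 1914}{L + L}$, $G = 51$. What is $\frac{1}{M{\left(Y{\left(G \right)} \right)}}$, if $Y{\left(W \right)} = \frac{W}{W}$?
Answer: $- \frac{2}{1913} \approx -0.0010455$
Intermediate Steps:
$Y{\left(W \right)} = 1$
$M{\left(L \right)} = \frac{-1914 + L}{2 L}$
$\frac{1}{M{\left(Y{\left(G \right)} \right)}} = \frac{1}{\frac{1}{2} \cdot 1^{-1} \left(-1914 + 1\right)} = \frac{1}{\frac{1}{2} \cdot 1 \left(-1913\right)} = \frac{1}{- \frac{1913}{2}} = - \frac{2}{1913}$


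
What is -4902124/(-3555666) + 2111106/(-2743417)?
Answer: 2971091245556/4877337275361 ≈ 0.60916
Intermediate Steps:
-4902124/(-3555666) + 2111106/(-2743417) = -4902124*(-1/3555666) + 2111106*(-1/2743417) = 2451062/1777833 - 2111106/2743417 = 2971091245556/4877337275361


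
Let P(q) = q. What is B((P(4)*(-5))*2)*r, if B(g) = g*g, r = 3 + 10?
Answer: 20800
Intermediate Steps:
r = 13
B(g) = g²
B((P(4)*(-5))*2)*r = ((4*(-5))*2)²*13 = (-20*2)²*13 = (-40)²*13 = 1600*13 = 20800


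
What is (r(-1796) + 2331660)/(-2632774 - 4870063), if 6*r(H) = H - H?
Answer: -2331660/7502837 ≈ -0.31077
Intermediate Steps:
r(H) = 0 (r(H) = (H - H)/6 = (1/6)*0 = 0)
(r(-1796) + 2331660)/(-2632774 - 4870063) = (0 + 2331660)/(-2632774 - 4870063) = 2331660/(-7502837) = 2331660*(-1/7502837) = -2331660/7502837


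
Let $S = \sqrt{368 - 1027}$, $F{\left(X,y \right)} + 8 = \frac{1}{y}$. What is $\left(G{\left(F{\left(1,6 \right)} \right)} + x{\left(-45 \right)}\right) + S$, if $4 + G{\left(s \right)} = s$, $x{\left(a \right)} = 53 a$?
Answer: $- \frac{14381}{6} + i \sqrt{659} \approx -2396.8 + 25.671 i$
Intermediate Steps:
$F{\left(X,y \right)} = -8 + \frac{1}{y}$
$G{\left(s \right)} = -4 + s$
$S = i \sqrt{659}$ ($S = \sqrt{-659} = i \sqrt{659} \approx 25.671 i$)
$\left(G{\left(F{\left(1,6 \right)} \right)} + x{\left(-45 \right)}\right) + S = \left(\left(-4 - \left(8 - \frac{1}{6}\right)\right) + 53 \left(-45\right)\right) + i \sqrt{659} = \left(\left(-4 + \left(-8 + \frac{1}{6}\right)\right) - 2385\right) + i \sqrt{659} = \left(\left(-4 - \frac{47}{6}\right) - 2385\right) + i \sqrt{659} = \left(- \frac{71}{6} - 2385\right) + i \sqrt{659} = - \frac{14381}{6} + i \sqrt{659}$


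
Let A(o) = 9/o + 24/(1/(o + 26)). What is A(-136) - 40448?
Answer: -5859977/136 ≈ -43088.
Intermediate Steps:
A(o) = 624 + 9/o + 24*o (A(o) = 9/o + 24/(1/(26 + o)) = 9/o + 24*(26 + o) = 9/o + (624 + 24*o) = 624 + 9/o + 24*o)
A(-136) - 40448 = (624 + 9/(-136) + 24*(-136)) - 40448 = (624 + 9*(-1/136) - 3264) - 40448 = (624 - 9/136 - 3264) - 40448 = -359049/136 - 40448 = -5859977/136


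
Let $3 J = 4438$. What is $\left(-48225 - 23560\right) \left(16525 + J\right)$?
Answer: $- \frac{3877323205}{3} \approx -1.2924 \cdot 10^{9}$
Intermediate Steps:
$J = \frac{4438}{3}$ ($J = \frac{1}{3} \cdot 4438 = \frac{4438}{3} \approx 1479.3$)
$\left(-48225 - 23560\right) \left(16525 + J\right) = \left(-48225 - 23560\right) \left(16525 + \frac{4438}{3}\right) = \left(-71785\right) \frac{54013}{3} = - \frac{3877323205}{3}$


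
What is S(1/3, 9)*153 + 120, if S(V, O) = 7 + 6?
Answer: 2109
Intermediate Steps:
S(V, O) = 13
S(1/3, 9)*153 + 120 = 13*153 + 120 = 1989 + 120 = 2109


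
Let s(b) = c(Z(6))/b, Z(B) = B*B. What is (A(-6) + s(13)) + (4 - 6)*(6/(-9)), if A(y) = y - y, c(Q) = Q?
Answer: 160/39 ≈ 4.1026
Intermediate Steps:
Z(B) = B**2
A(y) = 0
s(b) = 36/b (s(b) = 6**2/b = 36/b)
(A(-6) + s(13)) + (4 - 6)*(6/(-9)) = (0 + 36/13) + (4 - 6)*(6/(-9)) = (0 + 36*(1/13)) - 12*(-1)/9 = (0 + 36/13) - 2*(-2/3) = 36/13 + 4/3 = 160/39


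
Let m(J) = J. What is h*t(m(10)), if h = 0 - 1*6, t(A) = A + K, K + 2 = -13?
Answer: 30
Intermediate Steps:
K = -15 (K = -2 - 13 = -15)
t(A) = -15 + A (t(A) = A - 15 = -15 + A)
h = -6 (h = 0 - 6 = -6)
h*t(m(10)) = -6*(-15 + 10) = -6*(-5) = 30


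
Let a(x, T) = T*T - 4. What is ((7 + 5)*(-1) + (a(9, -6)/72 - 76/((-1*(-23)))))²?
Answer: 9461776/42849 ≈ 220.82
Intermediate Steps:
a(x, T) = -4 + T² (a(x, T) = T² - 4 = -4 + T²)
((7 + 5)*(-1) + (a(9, -6)/72 - 76/((-1*(-23)))))² = ((7 + 5)*(-1) + ((-4 + (-6)²)/72 - 76/((-1*(-23)))))² = (12*(-1) + ((-4 + 36)*(1/72) - 76/23))² = (-12 + (32*(1/72) - 76*1/23))² = (-12 + (4/9 - 76/23))² = (-12 - 592/207)² = (-3076/207)² = 9461776/42849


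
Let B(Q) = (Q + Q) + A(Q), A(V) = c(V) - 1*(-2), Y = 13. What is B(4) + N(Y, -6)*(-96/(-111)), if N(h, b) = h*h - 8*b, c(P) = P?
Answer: 7462/37 ≈ 201.68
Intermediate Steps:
N(h, b) = h² - 8*b
A(V) = 2 + V (A(V) = V - 1*(-2) = V + 2 = 2 + V)
B(Q) = 2 + 3*Q (B(Q) = (Q + Q) + (2 + Q) = 2*Q + (2 + Q) = 2 + 3*Q)
B(4) + N(Y, -6)*(-96/(-111)) = (2 + 3*4) + (13² - 8*(-6))*(-96/(-111)) = (2 + 12) + (169 + 48)*(-96*(-1/111)) = 14 + 217*(32/37) = 14 + 6944/37 = 7462/37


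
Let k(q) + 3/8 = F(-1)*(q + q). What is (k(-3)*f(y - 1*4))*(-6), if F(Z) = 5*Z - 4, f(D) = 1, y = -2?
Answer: -1287/4 ≈ -321.75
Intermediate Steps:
F(Z) = -4 + 5*Z
k(q) = -3/8 - 18*q (k(q) = -3/8 + (-4 + 5*(-1))*(q + q) = -3/8 + (-4 - 5)*(2*q) = -3/8 - 18*q)
(k(-3)*f(y - 1*4))*(-6) = ((-3/8 - 18*(-3))*1)*(-6) = ((-3/8 + 54)*1)*(-6) = ((429/8)*1)*(-6) = (429/8)*(-6) = -1287/4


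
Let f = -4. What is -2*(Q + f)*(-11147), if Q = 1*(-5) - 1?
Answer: -222940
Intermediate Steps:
Q = -6 (Q = -5 - 1 = -6)
-2*(Q + f)*(-11147) = -2*(-6 - 4)*(-11147) = -2*(-10)*(-11147) = 20*(-11147) = -222940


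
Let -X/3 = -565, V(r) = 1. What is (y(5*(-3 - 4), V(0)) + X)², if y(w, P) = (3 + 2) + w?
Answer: 2772225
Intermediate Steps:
X = 1695 (X = -3*(-565) = 1695)
y(w, P) = 5 + w
(y(5*(-3 - 4), V(0)) + X)² = ((5 + 5*(-3 - 4)) + 1695)² = ((5 + 5*(-7)) + 1695)² = ((5 - 35) + 1695)² = (-30 + 1695)² = 1665² = 2772225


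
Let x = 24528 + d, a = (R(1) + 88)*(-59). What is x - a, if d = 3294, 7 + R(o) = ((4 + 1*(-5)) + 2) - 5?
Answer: 32365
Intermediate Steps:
R(o) = -11 (R(o) = -7 + (((4 + 1*(-5)) + 2) - 5) = -7 + (((4 - 5) + 2) - 5) = -7 + ((-1 + 2) - 5) = -7 + (1 - 5) = -7 - 4 = -11)
a = -4543 (a = (-11 + 88)*(-59) = 77*(-59) = -4543)
x = 27822 (x = 24528 + 3294 = 27822)
x - a = 27822 - 1*(-4543) = 27822 + 4543 = 32365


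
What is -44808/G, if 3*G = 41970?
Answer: -22404/6995 ≈ -3.2029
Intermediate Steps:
G = 13990 (G = (⅓)*41970 = 13990)
-44808/G = -44808/13990 = -44808*1/13990 = -22404/6995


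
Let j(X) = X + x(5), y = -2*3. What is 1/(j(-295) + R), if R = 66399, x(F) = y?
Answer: 1/66098 ≈ 1.5129e-5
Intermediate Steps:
y = -6
x(F) = -6
j(X) = -6 + X (j(X) = X - 6 = -6 + X)
1/(j(-295) + R) = 1/((-6 - 295) + 66399) = 1/(-301 + 66399) = 1/66098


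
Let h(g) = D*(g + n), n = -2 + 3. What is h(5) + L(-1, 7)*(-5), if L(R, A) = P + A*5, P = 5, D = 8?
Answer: -152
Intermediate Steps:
n = 1
L(R, A) = 5 + 5*A (L(R, A) = 5 + A*5 = 5 + 5*A)
h(g) = 8 + 8*g (h(g) = 8*(g + 1) = 8*(1 + g) = 8 + 8*g)
h(5) + L(-1, 7)*(-5) = (8 + 8*5) + (5 + 5*7)*(-5) = (8 + 40) + (5 + 35)*(-5) = 48 + 40*(-5) = 48 - 200 = -152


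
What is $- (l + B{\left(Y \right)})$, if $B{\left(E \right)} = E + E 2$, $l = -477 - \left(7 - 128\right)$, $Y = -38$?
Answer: $470$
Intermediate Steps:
$l = -356$ ($l = -477 - \left(7 - 128\right) = -477 - -121 = -477 + 121 = -356$)
$B{\left(E \right)} = 3 E$ ($B{\left(E \right)} = E + 2 E = 3 E$)
$- (l + B{\left(Y \right)}) = - (-356 + 3 \left(-38\right)) = - (-356 - 114) = \left(-1\right) \left(-470\right) = 470$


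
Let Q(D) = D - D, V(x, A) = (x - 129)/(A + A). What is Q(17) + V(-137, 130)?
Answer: -133/130 ≈ -1.0231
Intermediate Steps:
V(x, A) = (-129 + x)/(2*A) (V(x, A) = (-129 + x)/((2*A)) = (-129 + x)*(1/(2*A)) = (-129 + x)/(2*A))
Q(D) = 0
Q(17) + V(-137, 130) = 0 + (½)*(-129 - 137)/130 = 0 + (½)*(1/130)*(-266) = 0 - 133/130 = -133/130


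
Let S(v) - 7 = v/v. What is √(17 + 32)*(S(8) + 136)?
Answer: 1008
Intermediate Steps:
S(v) = 8 (S(v) = 7 + v/v = 7 + 1 = 8)
√(17 + 32)*(S(8) + 136) = √(17 + 32)*(8 + 136) = √49*144 = 7*144 = 1008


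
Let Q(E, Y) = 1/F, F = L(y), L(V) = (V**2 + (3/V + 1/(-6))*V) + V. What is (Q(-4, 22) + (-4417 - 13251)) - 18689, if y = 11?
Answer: -29049237/799 ≈ -36357.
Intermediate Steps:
L(V) = V + V**2 + V*(-1/6 + 3/V) (L(V) = (V**2 + (3/V + 1*(-1/6))*V) + V = (V**2 + (3/V - 1/6)*V) + V = (V**2 + (-1/6 + 3/V)*V) + V = (V**2 + V*(-1/6 + 3/V)) + V = V + V**2 + V*(-1/6 + 3/V))
F = 799/6 (F = 3 + 11**2 + (5/6)*11 = 3 + 121 + 55/6 = 799/6 ≈ 133.17)
Q(E, Y) = 6/799 (Q(E, Y) = 1/(799/6) = 6/799)
(Q(-4, 22) + (-4417 - 13251)) - 18689 = (6/799 + (-4417 - 13251)) - 18689 = (6/799 - 17668) - 18689 = -14116726/799 - 18689 = -29049237/799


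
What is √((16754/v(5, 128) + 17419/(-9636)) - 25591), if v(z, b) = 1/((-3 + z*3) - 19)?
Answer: I*√3316477775127/4818 ≈ 377.98*I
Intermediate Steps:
v(z, b) = 1/(-22 + 3*z) (v(z, b) = 1/((-3 + 3*z) - 19) = 1/(-22 + 3*z))
√((16754/v(5, 128) + 17419/(-9636)) - 25591) = √((16754/(1/(-22 + 3*5)) + 17419/(-9636)) - 25591) = √((16754/(1/(-22 + 15)) + 17419*(-1/9636)) - 25591) = √((16754/(1/(-7)) - 17419/9636) - 25591) = √((16754/(-⅐) - 17419/9636) - 25591) = √((16754*(-7) - 17419/9636) - 25591) = √((-117278 - 17419/9636) - 25591) = √(-1130108227/9636 - 25591) = √(-1376703103/9636) = I*√3316477775127/4818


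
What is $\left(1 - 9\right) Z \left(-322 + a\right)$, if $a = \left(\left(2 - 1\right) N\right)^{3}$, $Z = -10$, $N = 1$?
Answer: $-25680$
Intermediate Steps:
$a = 1$ ($a = \left(\left(2 - 1\right) 1\right)^{3} = \left(1 \cdot 1\right)^{3} = 1^{3} = 1$)
$\left(1 - 9\right) Z \left(-322 + a\right) = \left(1 - 9\right) \left(-10\right) \left(-322 + 1\right) = \left(-8\right) \left(-10\right) \left(-321\right) = 80 \left(-321\right) = -25680$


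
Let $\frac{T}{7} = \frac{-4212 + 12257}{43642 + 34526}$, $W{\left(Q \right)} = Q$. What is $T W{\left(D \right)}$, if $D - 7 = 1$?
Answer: $\frac{56315}{9771} \approx 5.7635$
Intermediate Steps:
$D = 8$ ($D = 7 + 1 = 8$)
$T = \frac{56315}{78168}$ ($T = 7 \frac{-4212 + 12257}{43642 + 34526} = 7 \cdot \frac{8045}{78168} = \frac{56315}{78168} \approx 0.72044$)
$T W{\left(D \right)} = \frac{56315}{78168} \cdot 8 = \frac{56315}{9771}$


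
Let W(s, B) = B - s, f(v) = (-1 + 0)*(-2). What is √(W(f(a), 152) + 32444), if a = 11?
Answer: √32594 ≈ 180.54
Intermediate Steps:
f(v) = 2 (f(v) = -1*(-2) = 2)
√(W(f(a), 152) + 32444) = √((152 - 1*2) + 32444) = √((152 - 2) + 32444) = √(150 + 32444) = √32594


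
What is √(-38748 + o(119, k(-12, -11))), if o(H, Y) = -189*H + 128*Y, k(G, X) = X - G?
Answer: I*√61111 ≈ 247.21*I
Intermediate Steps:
√(-38748 + o(119, k(-12, -11))) = √(-38748 + (-189*119 + 128*(-11 - 1*(-12)))) = √(-38748 + (-22491 + 128*(-11 + 12))) = √(-38748 + (-22491 + 128*1)) = √(-38748 + (-22491 + 128)) = √(-38748 - 22363) = √(-61111) = I*√61111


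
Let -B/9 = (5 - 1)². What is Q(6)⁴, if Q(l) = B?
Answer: 429981696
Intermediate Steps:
B = -144 (B = -9*(5 - 1)² = -9*4² = -9*16 = -144)
Q(l) = -144
Q(6)⁴ = (-144)⁴ = 429981696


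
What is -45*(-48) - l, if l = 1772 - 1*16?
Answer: 404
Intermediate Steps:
l = 1756 (l = 1772 - 16 = 1756)
-45*(-48) - l = -45*(-48) - 1*1756 = 2160 - 1756 = 404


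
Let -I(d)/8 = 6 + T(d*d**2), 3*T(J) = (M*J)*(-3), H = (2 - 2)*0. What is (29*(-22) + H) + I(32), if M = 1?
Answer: 261458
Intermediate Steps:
H = 0 (H = 0*0 = 0)
T(J) = -J (T(J) = ((1*J)*(-3))/3 = (J*(-3))/3 = (-3*J)/3 = -J)
I(d) = -48 + 8*d**3 (I(d) = -8*(6 - d*d**2) = -8*(6 - d**3) = -48 + 8*d**3)
(29*(-22) + H) + I(32) = (29*(-22) + 0) + (-48 + 8*32**3) = (-638 + 0) + (-48 + 8*32768) = -638 + (-48 + 262144) = -638 + 262096 = 261458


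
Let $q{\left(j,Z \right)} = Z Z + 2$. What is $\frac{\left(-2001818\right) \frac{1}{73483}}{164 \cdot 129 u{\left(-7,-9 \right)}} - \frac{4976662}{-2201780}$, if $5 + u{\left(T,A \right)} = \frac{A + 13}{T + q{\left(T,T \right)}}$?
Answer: $\frac{52229125173989593}{23104582863071220} \approx 2.2606$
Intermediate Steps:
$q{\left(j,Z \right)} = 2 + Z^{2}$ ($q{\left(j,Z \right)} = Z^{2} + 2 = 2 + Z^{2}$)
$u{\left(T,A \right)} = -5 + \frac{13 + A}{2 + T + T^{2}}$ ($u{\left(T,A \right)} = -5 + \frac{A + 13}{T + \left(2 + T^{2}\right)} = -5 + \frac{13 + A}{2 + T + T^{2}}$)
$\frac{\left(-2001818\right) \frac{1}{73483}}{164 \cdot 129 u{\left(-7,-9 \right)}} - \frac{4976662}{-2201780} = \frac{\left(-2001818\right) \frac{1}{73483}}{164 \cdot 129 \frac{3 - 9 - -35 - 5 \left(-7\right)^{2}}{2 - 7 + \left(-7\right)^{2}}} - \frac{4976662}{-2201780} = \frac{\left(-2001818\right) \frac{1}{73483}}{21156 \frac{3 - 9 + 35 - 245}{2 - 7 + 49}} - - \frac{2488331}{1100890} = - \frac{2001818}{73483 \cdot 21156 \frac{3 - 9 + 35 - 245}{44}} + \frac{2488331}{1100890} = - \frac{2001818}{73483 \cdot 21156 \cdot \frac{1}{44} \left(-216\right)} + \frac{2488331}{1100890} = - \frac{2001818}{73483 \cdot 21156 \left(- \frac{54}{11}\right)} + \frac{2488331}{1100890} = - \frac{2001818}{73483 \left(- \frac{1142424}{11}\right)} + \frac{2488331}{1100890} = \left(- \frac{2001818}{73483}\right) \left(- \frac{11}{1142424}\right) + \frac{2488331}{1100890} = \frac{11009999}{41974371396} + \frac{2488331}{1100890} = \frac{52229125173989593}{23104582863071220}$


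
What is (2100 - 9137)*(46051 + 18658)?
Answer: -455357233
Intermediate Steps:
(2100 - 9137)*(46051 + 18658) = -7037*64709 = -455357233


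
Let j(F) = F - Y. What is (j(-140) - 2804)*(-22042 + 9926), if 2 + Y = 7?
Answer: 35730084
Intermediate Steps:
Y = 5 (Y = -2 + 7 = 5)
j(F) = -5 + F (j(F) = F - 1*5 = F - 5 = -5 + F)
(j(-140) - 2804)*(-22042 + 9926) = ((-5 - 140) - 2804)*(-22042 + 9926) = (-145 - 2804)*(-12116) = -2949*(-12116) = 35730084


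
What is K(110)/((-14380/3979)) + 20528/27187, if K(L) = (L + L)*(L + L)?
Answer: -261773757028/19547453 ≈ -13392.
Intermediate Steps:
K(L) = 4*L**2 (K(L) = (2*L)*(2*L) = 4*L**2)
K(110)/((-14380/3979)) + 20528/27187 = (4*110**2)/((-14380/3979)) + 20528/27187 = (4*12100)/((-14380*1/3979)) + 20528*(1/27187) = 48400/(-14380/3979) + 20528/27187 = 48400*(-3979/14380) + 20528/27187 = -9629180/719 + 20528/27187 = -261773757028/19547453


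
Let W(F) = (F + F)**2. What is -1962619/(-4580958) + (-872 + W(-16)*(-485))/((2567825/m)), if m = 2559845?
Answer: -1166818107704653889/2352619695270 ≈ -4.9597e+5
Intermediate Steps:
W(F) = 4*F**2 (W(F) = (2*F)**2 = 4*F**2)
-1962619/(-4580958) + (-872 + W(-16)*(-485))/((2567825/m)) = -1962619/(-4580958) + (-872 + (4*(-16)**2)*(-485))/((2567825/2559845)) = -1962619*(-1/4580958) + (-872 + (4*256)*(-485))/((2567825*(1/2559845))) = 1962619/4580958 + (-872 + 1024*(-485))/(513565/511969) = 1962619/4580958 + (-872 - 496640)*(511969/513565) = 1962619/4580958 - 497512*511969/513565 = 1962619/4580958 - 254710721128/513565 = -1166818107704653889/2352619695270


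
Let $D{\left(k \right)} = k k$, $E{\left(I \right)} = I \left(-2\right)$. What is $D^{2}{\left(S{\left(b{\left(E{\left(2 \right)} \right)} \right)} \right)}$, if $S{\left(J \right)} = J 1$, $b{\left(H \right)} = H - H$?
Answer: $0$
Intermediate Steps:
$E{\left(I \right)} = - 2 I$
$b{\left(H \right)} = 0$
$S{\left(J \right)} = J$
$D{\left(k \right)} = k^{2}$
$D^{2}{\left(S{\left(b{\left(E{\left(2 \right)} \right)} \right)} \right)} = \left(0^{2}\right)^{2} = 0^{2} = 0$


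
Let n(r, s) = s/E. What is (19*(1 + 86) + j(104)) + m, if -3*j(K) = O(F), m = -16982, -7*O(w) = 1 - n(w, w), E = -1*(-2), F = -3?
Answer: -643813/42 ≈ -15329.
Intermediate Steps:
E = 2
n(r, s) = s/2
O(w) = -⅐ + w/14 (O(w) = -(1 - w/2)/7 = -⅐ + w/14)
j(K) = 5/42 (j(K) = -(-⅐ + (1/14)*(-3))/3 = -(-⅐ - 3/14)/3 = -⅓*(-5/14) = 5/42)
(19*(1 + 86) + j(104)) + m = (19*(1 + 86) + 5/42) - 16982 = (19*87 + 5/42) - 16982 = (1653 + 5/42) - 16982 = 69431/42 - 16982 = -643813/42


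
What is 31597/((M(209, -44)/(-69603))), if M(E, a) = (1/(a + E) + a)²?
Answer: -59874472104975/52693081 ≈ -1.1363e+6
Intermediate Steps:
M(E, a) = (a + 1/(E + a))² (M(E, a) = (1/(E + a) + a)² = (a + 1/(E + a))²)
31597/((M(209, -44)/(-69603))) = 31597/((((1 + (-44)² + 209*(-44))²/(209 - 44)²)/(-69603))) = 31597/((((1 + 1936 - 9196)²/165²)*(-1/69603))) = 31597/((((1/27225)*(-7259)²)*(-1/69603))) = 31597/((((1/27225)*52693081)*(-1/69603))) = 31597/(((52693081/27225)*(-1/69603))) = 31597/(-52693081/1894941675) = 31597*(-1894941675/52693081) = -59874472104975/52693081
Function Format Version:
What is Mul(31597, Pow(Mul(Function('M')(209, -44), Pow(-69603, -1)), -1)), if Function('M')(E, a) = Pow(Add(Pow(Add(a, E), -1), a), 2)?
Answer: Rational(-59874472104975, 52693081) ≈ -1.1363e+6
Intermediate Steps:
Function('M')(E, a) = Pow(Add(a, Pow(Add(E, a), -1)), 2) (Function('M')(E, a) = Pow(Add(Pow(Add(E, a), -1), a), 2) = Pow(Add(a, Pow(Add(E, a), -1)), 2))
Mul(31597, Pow(Mul(Function('M')(209, -44), Pow(-69603, -1)), -1)) = Mul(31597, Pow(Mul(Mul(Pow(Add(209, -44), -2), Pow(Add(1, Pow(-44, 2), Mul(209, -44)), 2)), Pow(-69603, -1)), -1)) = Mul(31597, Pow(Mul(Mul(Pow(165, -2), Pow(Add(1, 1936, -9196), 2)), Rational(-1, 69603)), -1)) = Mul(31597, Pow(Mul(Mul(Rational(1, 27225), Pow(-7259, 2)), Rational(-1, 69603)), -1)) = Mul(31597, Pow(Mul(Mul(Rational(1, 27225), 52693081), Rational(-1, 69603)), -1)) = Mul(31597, Pow(Mul(Rational(52693081, 27225), Rational(-1, 69603)), -1)) = Mul(31597, Pow(Rational(-52693081, 1894941675), -1)) = Mul(31597, Rational(-1894941675, 52693081)) = Rational(-59874472104975, 52693081)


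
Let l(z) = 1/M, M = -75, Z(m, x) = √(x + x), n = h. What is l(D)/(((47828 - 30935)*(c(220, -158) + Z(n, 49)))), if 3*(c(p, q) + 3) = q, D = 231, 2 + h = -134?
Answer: 167/11405731275 + 7*√2/3801910425 ≈ 1.7246e-8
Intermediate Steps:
h = -136 (h = -2 - 134 = -136)
n = -136
c(p, q) = -3 + q/3
Z(m, x) = √2*√x (Z(m, x) = √(2*x) = √2*√x)
l(z) = -1/75 (l(z) = 1/(-75) = -1/75)
l(D)/(((47828 - 30935)*(c(220, -158) + Z(n, 49)))) = -1/((47828 - 30935)*((-3 + (⅓)*(-158)) + √2*√49))/75 = -1/(16893*((-3 - 158/3) + √2*7))/75 = -1/(16893*(-167/3 + 7*√2))/75 = -1/(75*(-940377 + 118251*√2))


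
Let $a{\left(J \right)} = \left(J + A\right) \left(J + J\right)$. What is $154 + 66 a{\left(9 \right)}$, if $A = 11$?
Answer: $23914$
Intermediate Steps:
$a{\left(J \right)} = 2 J \left(11 + J\right)$ ($a{\left(J \right)} = \left(J + 11\right) \left(J + J\right) = \left(11 + J\right) 2 J = 2 J \left(11 + J\right)$)
$154 + 66 a{\left(9 \right)} = 154 + 66 \cdot 2 \cdot 9 \left(11 + 9\right) = 154 + 66 \cdot 2 \cdot 9 \cdot 20 = 154 + 66 \cdot 360 = 154 + 23760 = 23914$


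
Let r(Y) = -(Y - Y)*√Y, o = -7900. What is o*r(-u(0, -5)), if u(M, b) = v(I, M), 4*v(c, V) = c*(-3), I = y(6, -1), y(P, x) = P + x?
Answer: 0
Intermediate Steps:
I = 5 (I = 6 - 1 = 5)
v(c, V) = -3*c/4 (v(c, V) = (c*(-3))/4 = (-3*c)/4 = -3*c/4)
u(M, b) = -15/4 (u(M, b) = -¾*5 = -15/4)
r(Y) = 0 (r(Y) = -0*√Y = -1*0 = 0)
o*r(-u(0, -5)) = -7900*0 = 0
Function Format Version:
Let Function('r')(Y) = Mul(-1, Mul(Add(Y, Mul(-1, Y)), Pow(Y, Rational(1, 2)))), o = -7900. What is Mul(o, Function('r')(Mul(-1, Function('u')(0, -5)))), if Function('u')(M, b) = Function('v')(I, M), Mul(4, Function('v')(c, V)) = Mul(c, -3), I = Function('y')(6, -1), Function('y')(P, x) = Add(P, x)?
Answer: 0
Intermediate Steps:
I = 5 (I = Add(6, -1) = 5)
Function('v')(c, V) = Mul(Rational(-3, 4), c) (Function('v')(c, V) = Mul(Rational(1, 4), Mul(c, -3)) = Mul(Rational(1, 4), Mul(-3, c)) = Mul(Rational(-3, 4), c))
Function('u')(M, b) = Rational(-15, 4) (Function('u')(M, b) = Mul(Rational(-3, 4), 5) = Rational(-15, 4))
Function('r')(Y) = 0 (Function('r')(Y) = Mul(-1, Mul(0, Pow(Y, Rational(1, 2)))) = Mul(-1, 0) = 0)
Mul(o, Function('r')(Mul(-1, Function('u')(0, -5)))) = Mul(-7900, 0) = 0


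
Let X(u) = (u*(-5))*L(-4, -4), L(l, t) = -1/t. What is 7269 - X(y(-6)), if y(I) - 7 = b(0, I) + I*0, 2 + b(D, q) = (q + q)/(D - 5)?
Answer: 29113/4 ≈ 7278.3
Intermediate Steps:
b(D, q) = -2 + 2*q/(-5 + D) (b(D, q) = -2 + (q + q)/(D - 5) = -2 + (2*q)/(-5 + D) = -2 + 2*q/(-5 + D))
y(I) = 5 - 2*I/5 (y(I) = 7 + (2*(5 + I - 1*0)/(-5 + 0) + I*0) = 7 + (2*(5 + I + 0)/(-5) + 0) = 7 + (2*(-⅕)*(5 + I) + 0) = 7 + ((-2 - 2*I/5) + 0) = 7 + (-2 - 2*I/5) = 5 - 2*I/5)
X(u) = -5*u/4 (X(u) = (u*(-5))*(-1/(-4)) = (-5*u)*(-1*(-¼)) = -5*u*(¼) = -5*u/4)
7269 - X(y(-6)) = 7269 - (-5)*(5 - ⅖*(-6))/4 = 7269 - (-5)*(5 + 12/5)/4 = 7269 - (-5)*37/(4*5) = 7269 - 1*(-37/4) = 7269 + 37/4 = 29113/4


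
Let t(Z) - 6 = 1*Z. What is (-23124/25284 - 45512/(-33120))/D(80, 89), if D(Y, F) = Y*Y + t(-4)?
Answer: 4008943/55844517960 ≈ 7.1788e-5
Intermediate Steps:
t(Z) = 6 + Z (t(Z) = 6 + 1*Z = 6 + Z)
D(Y, F) = 2 + Y**2 (D(Y, F) = Y*Y + (6 - 4) = Y**2 + 2 = 2 + Y**2)
(-23124/25284 - 45512/(-33120))/D(80, 89) = (-23124/25284 - 45512/(-33120))/(2 + 80**2) = (-23124*1/25284 - 45512*(-1/33120))/(2 + 6400) = (-1927/2107 + 5689/4140)/6402 = (4008943/8722980)*(1/6402) = 4008943/55844517960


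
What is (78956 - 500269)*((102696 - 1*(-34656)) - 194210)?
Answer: 23955014554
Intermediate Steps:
(78956 - 500269)*((102696 - 1*(-34656)) - 194210) = -421313*((102696 + 34656) - 194210) = -421313*(137352 - 194210) = -421313*(-56858) = 23955014554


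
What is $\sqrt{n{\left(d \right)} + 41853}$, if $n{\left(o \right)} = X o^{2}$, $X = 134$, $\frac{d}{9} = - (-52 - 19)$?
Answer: $\sqrt{54756867} \approx 7399.8$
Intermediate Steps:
$d = 639$ ($d = 9 \left(- (-52 - 19)\right) = 9 \left(\left(-1\right) \left(-71\right)\right) = 9 \cdot 71 = 639$)
$n{\left(o \right)} = 134 o^{2}$
$\sqrt{n{\left(d \right)} + 41853} = \sqrt{134 \cdot 639^{2} + 41853} = \sqrt{134 \cdot 408321 + 41853} = \sqrt{54715014 + 41853} = \sqrt{54756867}$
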